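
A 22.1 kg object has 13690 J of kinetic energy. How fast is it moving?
v = √(2·KE/m) = √(2·13690/22.1) = 35.2 m/s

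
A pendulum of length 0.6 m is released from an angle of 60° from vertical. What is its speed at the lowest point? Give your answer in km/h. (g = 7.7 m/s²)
h = L(1 − cosθ) = 0.6(1 − cos60°) = 0.3 m
v = √(2gh) = √(2·7.7·0.3) = 2.14942 m/s = 7.738 km/h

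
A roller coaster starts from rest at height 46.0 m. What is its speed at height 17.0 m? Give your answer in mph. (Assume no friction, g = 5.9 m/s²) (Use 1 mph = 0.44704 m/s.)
mgh₁ = mgh₂ + ½mv² ⇒ v = √(2g(h₁−h₂)) = √(2·5.9·29.0) = 18.4986 m/s = 41.38 mph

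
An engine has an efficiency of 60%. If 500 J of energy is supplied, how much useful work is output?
W_out = η·W_in = 0.6·500 = 300.0 J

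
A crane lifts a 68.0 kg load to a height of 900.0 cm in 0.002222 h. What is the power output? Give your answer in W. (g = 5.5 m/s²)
Convert to SI: m = 68.0 kg, h = 9.0 m, t = 7.9992 s
P = mgh/t = (68.0)(5.5)(9.0)/7.9992 = 420.8 W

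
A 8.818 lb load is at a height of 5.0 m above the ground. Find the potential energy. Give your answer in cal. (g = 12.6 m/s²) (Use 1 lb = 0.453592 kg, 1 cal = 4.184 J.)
Convert to SI: m = 3.99977 kg, h = 5.0 m
PE = mgh = (3.99977)(12.6)(5.0) = 251.986 J = 60.23 cal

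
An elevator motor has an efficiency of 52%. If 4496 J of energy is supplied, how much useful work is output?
W_out = η·W_in = 0.52·4496 = 2337.92 J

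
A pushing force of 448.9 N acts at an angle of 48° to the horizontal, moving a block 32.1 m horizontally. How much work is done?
W = F·d·cosθ = (448.9)(32.1)cos(48°) = 9642 J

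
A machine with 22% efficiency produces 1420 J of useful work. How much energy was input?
W_in = W_out/η = 1420/0.22 = 6455 J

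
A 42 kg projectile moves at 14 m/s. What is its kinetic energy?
KE = ½mv² = ½(42)(14)² = 4116.0 J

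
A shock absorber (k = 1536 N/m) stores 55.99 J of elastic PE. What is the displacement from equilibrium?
x = √(2·PE/k) = √(2·55.99/1536) = 0.27 m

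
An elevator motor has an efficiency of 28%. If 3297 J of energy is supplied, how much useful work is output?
W_out = η·W_in = 0.28·3297 = 923.16 J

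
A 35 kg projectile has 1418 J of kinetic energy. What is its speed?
v = √(2·KE/m) = √(2·1418/35) = 9.002 m/s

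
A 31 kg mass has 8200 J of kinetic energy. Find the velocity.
v = √(2·KE/m) = √(2·8200/31) = 23.0 m/s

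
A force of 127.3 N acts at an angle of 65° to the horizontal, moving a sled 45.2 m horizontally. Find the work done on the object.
W = F·d·cosθ = (127.3)(45.2)cos(65°) = 2432 J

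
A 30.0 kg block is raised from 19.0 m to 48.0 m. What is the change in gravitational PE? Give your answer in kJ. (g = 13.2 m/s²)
ΔPE = mgΔh = (30.0)(13.2)(29.0) = 11484.0 J = 11.48 kJ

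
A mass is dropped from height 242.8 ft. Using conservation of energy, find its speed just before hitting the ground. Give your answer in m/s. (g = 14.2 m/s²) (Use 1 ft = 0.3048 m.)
Convert to SI: h = 74.0054 m
mgh = ½mv² ⇒ v = √(2gh) = √(2·14.2·74.0054) = 45.84 m/s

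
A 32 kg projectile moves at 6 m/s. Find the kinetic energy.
KE = ½mv² = ½(32)(6)² = 576.0 J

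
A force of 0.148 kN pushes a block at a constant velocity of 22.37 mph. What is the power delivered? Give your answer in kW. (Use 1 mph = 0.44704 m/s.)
Convert to SI: F = 148.0 N, v = 10.0003 m/s
P = Fv = (148.0)(10.0003) = 1480.04 W = 1.48 kW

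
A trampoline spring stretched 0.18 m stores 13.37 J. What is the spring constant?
k = 2·PE/x² = 2·13.37/(0.18)² = 825.3 N/m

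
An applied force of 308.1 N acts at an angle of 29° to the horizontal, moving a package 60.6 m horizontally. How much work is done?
W = F·d·cosθ = (308.1)(60.6)cos(29°) = 16330 J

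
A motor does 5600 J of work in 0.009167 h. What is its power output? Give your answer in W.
Convert to SI: W = 5600.0 J, t = 33.0012 s
P = W/t = 5600.0/33.0012 = 169.7 W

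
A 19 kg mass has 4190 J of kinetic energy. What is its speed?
v = √(2·KE/m) = √(2·4190/19) = 21.0 m/s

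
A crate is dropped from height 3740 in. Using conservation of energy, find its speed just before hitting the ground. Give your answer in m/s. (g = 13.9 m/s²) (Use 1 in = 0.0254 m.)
Convert to SI: h = 94.996 m
mgh = ½mv² ⇒ v = √(2gh) = √(2·13.9·94.996) = 51.39 m/s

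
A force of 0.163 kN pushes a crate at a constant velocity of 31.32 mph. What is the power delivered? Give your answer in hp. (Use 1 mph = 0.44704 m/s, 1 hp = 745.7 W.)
Convert to SI: F = 163.0 N, v = 14.0013 m/s
P = Fv = (163.0)(14.0013) = 2282.21 W = 3.06 hp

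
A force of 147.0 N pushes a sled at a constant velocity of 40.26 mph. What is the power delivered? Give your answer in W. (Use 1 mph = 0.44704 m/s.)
Convert to SI: F = 147.0 N, v = 17.9978 m/s
P = Fv = (147.0)(17.9978) = 2646 W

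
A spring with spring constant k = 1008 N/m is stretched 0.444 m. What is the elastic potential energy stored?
PE = ½kx² = ½(1008)(0.444)² = 99.36 J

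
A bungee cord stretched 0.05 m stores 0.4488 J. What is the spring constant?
k = 2·PE/x² = 2·0.4488/(0.05)² = 359.0 N/m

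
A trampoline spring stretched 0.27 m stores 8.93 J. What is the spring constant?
k = 2·PE/x² = 2·8.93/(0.27)² = 245.0 N/m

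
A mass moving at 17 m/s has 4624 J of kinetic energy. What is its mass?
m = 2·KE/v² = 2·4624/(17)² = 32.0 kg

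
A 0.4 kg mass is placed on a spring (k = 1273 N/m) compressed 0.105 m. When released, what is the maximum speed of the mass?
½kx² = ½mv² ⇒ v = x√(k/m) = (0.105)√(1273/0.4) = 5.923 m/s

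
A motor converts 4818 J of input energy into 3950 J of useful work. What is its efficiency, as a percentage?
η = W_out/W_in = 3950/4818 = 81.98%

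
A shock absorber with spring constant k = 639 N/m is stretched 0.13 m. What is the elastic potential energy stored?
PE = ½kx² = ½(639)(0.13)² = 5.4 J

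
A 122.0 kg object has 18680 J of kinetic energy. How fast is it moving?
v = √(2·KE/m) = √(2·18680/122.0) = 17.5 m/s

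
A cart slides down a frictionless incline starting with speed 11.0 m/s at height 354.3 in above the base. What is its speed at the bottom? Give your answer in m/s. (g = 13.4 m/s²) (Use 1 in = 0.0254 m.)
Convert to SI: v₀ = 11.0 m/s, h = 8.99922 m
½mv₀² + mgh = ½mv² ⇒ v = √(v₀² + 2gh) = √(11.0² + 2·13.4·8.99922) = 19.03 m/s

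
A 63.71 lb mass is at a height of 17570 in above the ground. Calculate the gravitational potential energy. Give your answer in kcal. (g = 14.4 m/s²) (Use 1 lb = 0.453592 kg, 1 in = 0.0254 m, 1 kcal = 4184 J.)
Convert to SI: m = 28.8983 kg, h = 446.278 m
PE = mgh = (28.8983)(14.4)(446.278) = 185712 J = 44.39 kcal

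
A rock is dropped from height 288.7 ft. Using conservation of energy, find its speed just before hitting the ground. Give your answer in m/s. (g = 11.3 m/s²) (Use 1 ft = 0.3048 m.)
Convert to SI: h = 87.9958 m
mgh = ½mv² ⇒ v = √(2gh) = √(2·11.3·87.9958) = 44.59 m/s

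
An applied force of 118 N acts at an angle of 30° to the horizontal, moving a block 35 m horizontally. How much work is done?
W = F·d·cosθ = (118)(35)cos(30°) = 3577 J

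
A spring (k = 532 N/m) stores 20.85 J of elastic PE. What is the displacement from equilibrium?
x = √(2·PE/k) = √(2·20.85/532) = 0.28 m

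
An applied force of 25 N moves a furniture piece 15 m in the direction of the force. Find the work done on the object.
W = F·d = (25)(15) = 375.0 J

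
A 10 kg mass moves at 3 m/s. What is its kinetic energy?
KE = ½mv² = ½(10)(3)² = 45.0 J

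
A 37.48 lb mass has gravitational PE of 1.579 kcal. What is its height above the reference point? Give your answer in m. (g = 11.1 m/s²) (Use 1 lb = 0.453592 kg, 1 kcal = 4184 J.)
Convert to SI: m = 17.0006 kg, PE = 6606.54 J
h = PE/(mg) = 6606.54/(17.0006·11.1) = 35.01 m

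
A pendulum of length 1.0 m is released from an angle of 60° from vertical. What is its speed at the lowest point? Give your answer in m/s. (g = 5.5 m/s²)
h = L(1 − cosθ) = 1.0(1 − cos60°) = 0.5 m
v = √(2gh) = √(2·5.5·0.5) = 2.345 m/s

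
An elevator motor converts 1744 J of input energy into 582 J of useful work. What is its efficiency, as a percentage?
η = W_out/W_in = 582/1744 = 33.37%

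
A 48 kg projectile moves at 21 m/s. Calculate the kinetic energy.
KE = ½mv² = ½(48)(21)² = 10584.0 J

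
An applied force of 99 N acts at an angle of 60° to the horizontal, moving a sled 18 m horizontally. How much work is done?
W = F·d·cosθ = (99)(18)cos(60°) = 891.0 J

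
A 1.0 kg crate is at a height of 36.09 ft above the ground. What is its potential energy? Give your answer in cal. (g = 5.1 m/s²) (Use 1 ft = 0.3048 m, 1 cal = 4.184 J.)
Convert to SI: m = 1.0 kg, h = 11.0002 m
PE = mgh = (1.0)(5.1)(11.0002) = 56.1012 J = 13.41 cal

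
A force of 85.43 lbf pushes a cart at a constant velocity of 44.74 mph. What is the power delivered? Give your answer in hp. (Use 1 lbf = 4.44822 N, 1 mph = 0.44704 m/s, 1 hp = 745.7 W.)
Convert to SI: F = 380.011 N, v = 20.0006 m/s
P = Fv = (380.011)(20.0006) = 7600.45 W = 10.19 hp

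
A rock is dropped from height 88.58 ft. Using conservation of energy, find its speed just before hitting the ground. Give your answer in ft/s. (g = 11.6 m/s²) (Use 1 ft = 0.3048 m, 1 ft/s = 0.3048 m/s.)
Convert to SI: h = 26.9992 m
mgh = ½mv² ⇒ v = √(2gh) = √(2·11.6·26.9992) = 25.0276 m/s = 82.11 ft/s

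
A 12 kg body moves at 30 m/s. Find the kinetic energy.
KE = ½mv² = ½(12)(30)² = 5400.0 J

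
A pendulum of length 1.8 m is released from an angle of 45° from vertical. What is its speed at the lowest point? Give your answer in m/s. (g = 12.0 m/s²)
h = L(1 − cosθ) = 1.8(1 − cos45°) = 0.527208 m
v = √(2gh) = √(2·12.0·0.527208) = 3.557 m/s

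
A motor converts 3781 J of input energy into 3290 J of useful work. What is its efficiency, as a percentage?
η = W_out/W_in = 3290/3781 = 87.01%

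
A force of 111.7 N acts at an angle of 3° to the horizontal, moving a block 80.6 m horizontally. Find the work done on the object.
W = F·d·cosθ = (111.7)(80.6)cos(3°) = 8991 J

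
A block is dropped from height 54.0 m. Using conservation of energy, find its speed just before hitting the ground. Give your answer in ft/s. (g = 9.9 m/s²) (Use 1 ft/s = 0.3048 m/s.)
mgh = ½mv² ⇒ v = √(2gh) = √(2·9.9·54.0) = 32.6986 m/s = 107.3 ft/s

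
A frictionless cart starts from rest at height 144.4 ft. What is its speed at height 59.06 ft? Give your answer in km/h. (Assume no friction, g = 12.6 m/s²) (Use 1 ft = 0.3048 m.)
Convert to SI: h₁−h₂ = 26.0116 m
mgh₁ = mgh₂ + ½mv² ⇒ v = √(2g(h₁−h₂)) = √(2·12.6·26.0116) = 25.6026 m/s = 92.17 km/h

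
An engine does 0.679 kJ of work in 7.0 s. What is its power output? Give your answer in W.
Convert to SI: W = 679.0 J, t = 7.0 s
P = W/t = 679.0/7.0 = 97.0 W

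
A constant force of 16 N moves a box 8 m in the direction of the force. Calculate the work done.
W = F·d = (16)(8) = 128.0 J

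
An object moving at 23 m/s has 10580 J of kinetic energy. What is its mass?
m = 2·KE/v² = 2·10580/(23)² = 40.0 kg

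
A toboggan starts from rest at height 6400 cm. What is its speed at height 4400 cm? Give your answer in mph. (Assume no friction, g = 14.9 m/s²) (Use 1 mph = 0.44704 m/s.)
Convert to SI: h₁−h₂ = 20.0 m
mgh₁ = mgh₂ + ½mv² ⇒ v = √(2g(h₁−h₂)) = √(2·14.9·20.0) = 24.4131 m/s = 54.61 mph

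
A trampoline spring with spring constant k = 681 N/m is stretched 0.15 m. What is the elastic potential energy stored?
PE = ½kx² = ½(681)(0.15)² = 7.661 J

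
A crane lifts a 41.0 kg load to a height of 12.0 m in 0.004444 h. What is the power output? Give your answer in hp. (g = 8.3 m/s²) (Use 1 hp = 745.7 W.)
Convert to SI: m = 41.0 kg, h = 12.0 m, t = 15.9984 s
P = mgh/t = (41.0)(8.3)(12.0)/15.9984 = 255.251 W = 0.3423 hp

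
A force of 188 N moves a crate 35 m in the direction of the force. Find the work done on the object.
W = F·d = (188)(35) = 6580 J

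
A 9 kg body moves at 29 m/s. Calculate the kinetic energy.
KE = ½mv² = ½(9)(29)² = 3784.5 J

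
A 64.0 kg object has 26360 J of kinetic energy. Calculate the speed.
v = √(2·KE/m) = √(2·26360/64.0) = 28.7 m/s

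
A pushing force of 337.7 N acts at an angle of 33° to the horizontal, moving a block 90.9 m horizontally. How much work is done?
W = F·d·cosθ = (337.7)(90.9)cos(33°) = 25740 J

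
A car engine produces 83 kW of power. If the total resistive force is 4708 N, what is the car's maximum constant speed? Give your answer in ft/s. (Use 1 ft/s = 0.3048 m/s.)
P = Fv ⇒ v = P/F = 83000 W/4708.0 N = 17.6296 m/s = 57.84 ft/s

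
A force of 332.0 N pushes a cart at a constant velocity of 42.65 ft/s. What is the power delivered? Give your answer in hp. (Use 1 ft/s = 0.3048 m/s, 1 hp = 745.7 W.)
Convert to SI: F = 332.0 N, v = 12.9997 m/s
P = Fv = (332.0)(12.9997) = 4315.91 W = 5.788 hp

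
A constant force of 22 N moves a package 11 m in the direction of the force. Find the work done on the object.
W = F·d = (22)(11) = 242.0 J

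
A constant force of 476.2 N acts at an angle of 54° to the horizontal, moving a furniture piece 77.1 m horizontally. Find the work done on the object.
W = F·d·cosθ = (476.2)(77.1)cos(54°) = 21580 J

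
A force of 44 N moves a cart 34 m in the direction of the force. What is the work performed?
W = F·d = (44)(34) = 1496 J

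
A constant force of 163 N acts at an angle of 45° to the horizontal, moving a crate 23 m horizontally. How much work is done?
W = F·d·cosθ = (163)(23)cos(45°) = 2651 J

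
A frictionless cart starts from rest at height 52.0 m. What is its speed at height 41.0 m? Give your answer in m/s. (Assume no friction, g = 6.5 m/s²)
mgh₁ = mgh₂ + ½mv² ⇒ v = √(2g(h₁−h₂)) = √(2·6.5·11.0) = 11.96 m/s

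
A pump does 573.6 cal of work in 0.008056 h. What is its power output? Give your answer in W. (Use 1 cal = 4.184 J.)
Convert to SI: W = 2399.94 J, t = 29.0016 s
P = W/t = 2399.94/29.0016 = 82.75 W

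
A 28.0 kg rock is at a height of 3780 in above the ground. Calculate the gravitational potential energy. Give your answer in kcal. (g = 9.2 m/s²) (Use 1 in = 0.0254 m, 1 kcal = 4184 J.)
Convert to SI: m = 28.0 kg, h = 96.012 m
PE = mgh = (28.0)(9.2)(96.012) = 24732.7 J = 5.911 kcal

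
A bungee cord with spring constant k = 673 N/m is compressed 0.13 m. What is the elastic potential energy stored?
PE = ½kx² = ½(673)(0.13)² = 5.687 J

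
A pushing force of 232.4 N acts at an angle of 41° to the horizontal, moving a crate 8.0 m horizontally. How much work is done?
W = F·d·cosθ = (232.4)(8.0)cos(41°) = 1403 J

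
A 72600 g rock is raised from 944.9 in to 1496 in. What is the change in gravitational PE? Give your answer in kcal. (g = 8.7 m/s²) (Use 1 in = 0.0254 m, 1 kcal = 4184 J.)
Convert to SI: m = 72.6 kg, Δh = 13.9979 m
ΔPE = mgΔh = (72.6)(8.7)(13.9979) = 8841.38 J = 2.113 kcal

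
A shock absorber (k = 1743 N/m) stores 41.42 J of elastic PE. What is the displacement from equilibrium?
x = √(2·PE/k) = √(2·41.42/1743) = 0.218 m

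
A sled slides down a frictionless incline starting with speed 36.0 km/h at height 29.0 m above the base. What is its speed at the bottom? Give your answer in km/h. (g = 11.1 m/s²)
Convert to SI: v₀ = 10.0 m/s, h = 29.0 m
½mv₀² + mgh = ½mv² ⇒ v = √(v₀² + 2gh) = √(10.0² + 2·11.1·29.0) = 27.2727 m/s = 98.18 km/h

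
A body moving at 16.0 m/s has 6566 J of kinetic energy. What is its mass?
m = 2·KE/v² = 2·6566/(16.0)² = 51.3 kg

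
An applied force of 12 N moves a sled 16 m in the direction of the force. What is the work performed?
W = F·d = (12)(16) = 192.0 J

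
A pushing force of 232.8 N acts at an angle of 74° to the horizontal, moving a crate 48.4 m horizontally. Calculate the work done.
W = F·d·cosθ = (232.8)(48.4)cos(74°) = 3106 J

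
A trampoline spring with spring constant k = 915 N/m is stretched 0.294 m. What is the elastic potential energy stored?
PE = ½kx² = ½(915)(0.294)² = 39.54 J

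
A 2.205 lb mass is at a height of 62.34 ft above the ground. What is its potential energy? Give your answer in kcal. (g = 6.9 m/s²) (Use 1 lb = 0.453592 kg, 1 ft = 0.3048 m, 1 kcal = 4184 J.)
Convert to SI: m = 1.00017 kg, h = 19.0012 m
PE = mgh = (1.00017)(6.9)(19.0012) = 131.131 J = 0.03134 kcal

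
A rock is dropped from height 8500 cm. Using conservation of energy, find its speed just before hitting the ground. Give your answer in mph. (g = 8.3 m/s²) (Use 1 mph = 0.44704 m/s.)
Convert to SI: h = 85.0 m
mgh = ½mv² ⇒ v = √(2gh) = √(2·8.3·85.0) = 37.5633 m/s = 84.03 mph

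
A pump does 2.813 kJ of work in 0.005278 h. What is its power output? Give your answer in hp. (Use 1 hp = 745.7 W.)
Convert to SI: W = 2813.0 J, t = 19.0008 s
P = W/t = 2813.0/19.0008 = 148.046 W = 0.1985 hp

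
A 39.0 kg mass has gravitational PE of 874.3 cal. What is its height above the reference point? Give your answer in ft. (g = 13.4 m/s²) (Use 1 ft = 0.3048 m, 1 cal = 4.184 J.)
Convert to SI: m = 39.0 kg, PE = 3658.07 J
h = PE/(mg) = 3658.07/(39.0·13.4) = 6.99975 m = 22.97 ft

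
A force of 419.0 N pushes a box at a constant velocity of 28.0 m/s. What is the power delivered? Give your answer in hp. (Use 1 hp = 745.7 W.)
P = Fv = (419.0)(28.0) = 11732.0 W = 15.73 hp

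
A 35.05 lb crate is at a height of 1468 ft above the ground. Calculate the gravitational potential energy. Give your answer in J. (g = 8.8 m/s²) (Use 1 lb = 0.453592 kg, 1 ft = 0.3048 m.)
Convert to SI: m = 15.8984 kg, h = 447.446 m
PE = mgh = (15.8984)(8.8)(447.446) = 62600 J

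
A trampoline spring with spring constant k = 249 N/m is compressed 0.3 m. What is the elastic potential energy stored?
PE = ½kx² = ½(249)(0.3)² = 11.21 J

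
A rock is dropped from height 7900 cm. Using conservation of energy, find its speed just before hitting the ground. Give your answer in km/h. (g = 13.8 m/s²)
Convert to SI: h = 79.0 m
mgh = ½mv² ⇒ v = √(2gh) = √(2·13.8·79.0) = 46.6948 m/s = 168.1 km/h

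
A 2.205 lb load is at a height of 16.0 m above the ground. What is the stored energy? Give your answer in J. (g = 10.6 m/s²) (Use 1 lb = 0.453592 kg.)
Convert to SI: m = 1.00017 kg, h = 16.0 m
PE = mgh = (1.00017)(10.6)(16.0) = 169.6 J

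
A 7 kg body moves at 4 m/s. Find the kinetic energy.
KE = ½mv² = ½(7)(4)² = 56.0 J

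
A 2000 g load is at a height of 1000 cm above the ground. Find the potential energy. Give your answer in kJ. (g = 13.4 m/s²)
Convert to SI: m = 2.0 kg, h = 10.0 m
PE = mgh = (2.0)(13.4)(10.0) = 268.0 J = 0.268 kJ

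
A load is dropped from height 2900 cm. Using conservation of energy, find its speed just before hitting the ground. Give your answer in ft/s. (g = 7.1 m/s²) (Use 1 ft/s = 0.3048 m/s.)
Convert to SI: h = 29.0 m
mgh = ½mv² ⇒ v = √(2gh) = √(2·7.1·29.0) = 20.2929 m/s = 66.58 ft/s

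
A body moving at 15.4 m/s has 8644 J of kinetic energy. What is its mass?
m = 2·KE/v² = 2·8644/(15.4)² = 72.9 kg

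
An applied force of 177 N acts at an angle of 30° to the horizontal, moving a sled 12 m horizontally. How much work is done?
W = F·d·cosθ = (177)(12)cos(30°) = 1839 J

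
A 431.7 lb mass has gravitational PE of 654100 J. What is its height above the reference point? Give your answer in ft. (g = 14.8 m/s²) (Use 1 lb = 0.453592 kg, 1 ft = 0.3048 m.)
Convert to SI: m = 195.816 kg, PE = 654100 J
h = PE/(mg) = 654100/(195.816·14.8) = 225.702 m = 740.5 ft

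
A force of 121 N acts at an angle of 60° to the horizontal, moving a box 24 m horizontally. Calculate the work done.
W = F·d·cosθ = (121)(24)cos(60°) = 1452 J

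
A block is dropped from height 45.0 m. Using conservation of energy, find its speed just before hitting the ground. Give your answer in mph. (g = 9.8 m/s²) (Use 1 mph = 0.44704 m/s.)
mgh = ½mv² ⇒ v = √(2gh) = √(2·9.8·45.0) = 29.6985 m/s = 66.43 mph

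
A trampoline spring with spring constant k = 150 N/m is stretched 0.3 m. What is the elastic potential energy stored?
PE = ½kx² = ½(150)(0.3)² = 6.75 J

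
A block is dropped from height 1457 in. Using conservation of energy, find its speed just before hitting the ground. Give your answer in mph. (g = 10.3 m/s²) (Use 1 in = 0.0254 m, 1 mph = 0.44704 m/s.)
Convert to SI: h = 37.0078 m
mgh = ½mv² ⇒ v = √(2gh) = √(2·10.3·37.0078) = 27.6109 m/s = 61.76 mph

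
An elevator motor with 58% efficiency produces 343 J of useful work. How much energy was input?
W_in = W_out/η = 343/0.58 = 591.4 J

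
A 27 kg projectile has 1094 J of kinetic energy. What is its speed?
v = √(2·KE/m) = √(2·1094/27) = 9.002 m/s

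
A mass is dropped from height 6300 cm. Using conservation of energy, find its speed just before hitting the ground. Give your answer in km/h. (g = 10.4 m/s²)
Convert to SI: h = 63.0 m
mgh = ½mv² ⇒ v = √(2gh) = √(2·10.4·63.0) = 36.1994 m/s = 130.3 km/h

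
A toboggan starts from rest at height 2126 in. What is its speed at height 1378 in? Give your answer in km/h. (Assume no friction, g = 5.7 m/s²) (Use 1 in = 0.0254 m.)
Convert to SI: h₁−h₂ = 18.9992 m
mgh₁ = mgh₂ + ½mv² ⇒ v = √(2g(h₁−h₂)) = √(2·5.7·18.9992) = 14.717 m/s = 52.98 km/h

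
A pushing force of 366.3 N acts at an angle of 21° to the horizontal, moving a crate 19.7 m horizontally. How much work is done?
W = F·d·cosθ = (366.3)(19.7)cos(21°) = 6737 J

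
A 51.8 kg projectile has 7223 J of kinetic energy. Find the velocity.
v = √(2·KE/m) = √(2·7223/51.8) = 16.7 m/s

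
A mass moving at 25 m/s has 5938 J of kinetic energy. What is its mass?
m = 2·KE/v² = 2·5938/(25)² = 19.0 kg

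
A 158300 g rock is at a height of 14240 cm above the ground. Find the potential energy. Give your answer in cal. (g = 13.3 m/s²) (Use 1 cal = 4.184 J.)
Convert to SI: m = 158.3 kg, h = 142.4 m
PE = mgh = (158.3)(13.3)(142.4) = 299808 J = 71660 cal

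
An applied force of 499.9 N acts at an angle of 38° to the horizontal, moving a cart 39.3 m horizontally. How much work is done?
W = F·d·cosθ = (499.9)(39.3)cos(38°) = 15480 J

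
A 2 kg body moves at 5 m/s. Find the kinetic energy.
KE = ½mv² = ½(2)(5)² = 25.0 J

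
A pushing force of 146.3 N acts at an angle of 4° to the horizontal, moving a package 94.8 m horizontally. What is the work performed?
W = F·d·cosθ = (146.3)(94.8)cos(4°) = 13840 J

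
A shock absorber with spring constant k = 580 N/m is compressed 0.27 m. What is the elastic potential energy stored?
PE = ½kx² = ½(580)(0.27)² = 21.14 J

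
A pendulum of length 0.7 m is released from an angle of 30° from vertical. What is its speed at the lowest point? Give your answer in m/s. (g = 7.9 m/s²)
h = L(1 − cosθ) = 0.7(1 − cos30°) = 0.0937822 m
v = √(2gh) = √(2·7.9·0.0937822) = 1.217 m/s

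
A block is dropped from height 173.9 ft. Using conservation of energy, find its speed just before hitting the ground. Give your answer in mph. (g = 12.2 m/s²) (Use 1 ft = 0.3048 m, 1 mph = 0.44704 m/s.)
Convert to SI: h = 53.0047 m
mgh = ½mv² ⇒ v = √(2gh) = √(2·12.2·53.0047) = 35.9627 m/s = 80.45 mph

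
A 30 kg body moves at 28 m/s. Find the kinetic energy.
KE = ½mv² = ½(30)(28)² = 11760.0 J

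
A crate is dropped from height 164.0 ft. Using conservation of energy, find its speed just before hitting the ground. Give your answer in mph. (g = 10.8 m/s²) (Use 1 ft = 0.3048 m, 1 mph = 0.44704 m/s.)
Convert to SI: h = 49.9872 m
mgh = ½mv² ⇒ v = √(2gh) = √(2·10.8·49.9872) = 32.8591 m/s = 73.5 mph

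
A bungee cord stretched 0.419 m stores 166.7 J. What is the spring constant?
k = 2·PE/x² = 2·166.7/(0.419)² = 1899 N/m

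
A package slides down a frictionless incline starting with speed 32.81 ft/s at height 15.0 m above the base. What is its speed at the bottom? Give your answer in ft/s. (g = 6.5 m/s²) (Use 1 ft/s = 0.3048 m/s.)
Convert to SI: v₀ = 10.0005 m/s, h = 15.0 m
½mv₀² + mgh = ½mv² ⇒ v = √(v₀² + 2gh) = √(10.0005² + 2·6.5·15.0) = 17.1758 m/s = 56.35 ft/s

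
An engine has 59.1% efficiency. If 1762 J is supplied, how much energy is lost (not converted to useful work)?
W_lost = W_in(1 − η) = 1762·(1 − 0.591) = 720.7 J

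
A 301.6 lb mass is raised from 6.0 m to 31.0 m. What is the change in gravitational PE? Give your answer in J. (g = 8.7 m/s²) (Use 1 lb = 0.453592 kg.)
Convert to SI: m = 136.803 kg, Δh = 25.0 m
ΔPE = mgΔh = (136.803)(8.7)(25.0) = 29750 J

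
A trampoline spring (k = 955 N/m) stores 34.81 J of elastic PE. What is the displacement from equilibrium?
x = √(2·PE/k) = √(2·34.81/955) = 0.27 m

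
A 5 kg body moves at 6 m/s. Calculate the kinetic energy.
KE = ½mv² = ½(5)(6)² = 90.0 J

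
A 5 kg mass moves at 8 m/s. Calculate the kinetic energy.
KE = ½mv² = ½(5)(8)² = 160.0 J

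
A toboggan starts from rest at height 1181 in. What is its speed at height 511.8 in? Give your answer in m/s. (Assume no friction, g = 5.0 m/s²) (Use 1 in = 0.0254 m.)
Convert to SI: h₁−h₂ = 16.9977 m
mgh₁ = mgh₂ + ½mv² ⇒ v = √(2g(h₁−h₂)) = √(2·5.0·16.9977) = 13.04 m/s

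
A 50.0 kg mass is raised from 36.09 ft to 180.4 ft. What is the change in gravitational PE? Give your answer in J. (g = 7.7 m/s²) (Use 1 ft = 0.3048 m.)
Convert to SI: m = 50.0 kg, Δh = 43.9857 m
ΔPE = mgΔh = (50.0)(7.7)(43.9857) = 16930 J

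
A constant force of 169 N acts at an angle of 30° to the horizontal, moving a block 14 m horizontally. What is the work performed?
W = F·d·cosθ = (169)(14)cos(30°) = 2049 J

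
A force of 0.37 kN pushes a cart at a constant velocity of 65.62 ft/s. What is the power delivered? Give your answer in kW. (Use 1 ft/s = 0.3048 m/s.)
Convert to SI: F = 370.0 N, v = 20.001 m/s
P = Fv = (370.0)(20.001) = 7400.36 W = 7.4 kW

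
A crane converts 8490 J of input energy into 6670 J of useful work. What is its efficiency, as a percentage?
η = W_out/W_in = 6670/8490 = 78.56%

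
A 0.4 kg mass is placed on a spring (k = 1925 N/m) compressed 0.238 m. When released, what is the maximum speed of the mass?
½kx² = ½mv² ⇒ v = x√(k/m) = (0.238)√(1925/0.4) = 16.51 m/s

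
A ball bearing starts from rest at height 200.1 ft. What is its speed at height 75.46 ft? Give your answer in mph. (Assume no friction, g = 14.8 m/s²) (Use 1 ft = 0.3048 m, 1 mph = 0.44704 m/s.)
Convert to SI: h₁−h₂ = 37.9903 m
mgh₁ = mgh₂ + ½mv² ⇒ v = √(2g(h₁−h₂)) = √(2·14.8·37.9903) = 33.5337 m/s = 75.01 mph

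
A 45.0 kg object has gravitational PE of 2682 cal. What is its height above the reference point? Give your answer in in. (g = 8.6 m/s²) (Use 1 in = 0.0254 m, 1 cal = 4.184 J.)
Convert to SI: m = 45.0 kg, PE = 11221.5 J
h = PE/(mg) = 11221.5/(45.0·8.6) = 28.9961 m = 1142 in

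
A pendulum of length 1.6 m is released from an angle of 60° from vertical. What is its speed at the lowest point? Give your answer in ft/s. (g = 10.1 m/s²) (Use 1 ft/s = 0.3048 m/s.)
h = L(1 − cosθ) = 1.6(1 − cos60°) = 0.8 m
v = √(2gh) = √(2·10.1·0.8) = 4.01995 m/s = 13.19 ft/s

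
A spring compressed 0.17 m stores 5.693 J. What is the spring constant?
k = 2·PE/x² = 2·5.693/(0.17)² = 394.0 N/m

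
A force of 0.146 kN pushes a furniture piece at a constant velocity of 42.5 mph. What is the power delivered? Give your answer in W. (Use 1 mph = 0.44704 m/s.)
Convert to SI: F = 146.0 N, v = 18.9992 m/s
P = Fv = (146.0)(18.9992) = 2774 W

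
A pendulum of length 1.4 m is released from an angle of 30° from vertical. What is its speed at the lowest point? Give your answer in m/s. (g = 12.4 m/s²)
h = L(1 − cosθ) = 1.4(1 − cos30°) = 0.187564 m
v = √(2gh) = √(2·12.4·0.187564) = 2.157 m/s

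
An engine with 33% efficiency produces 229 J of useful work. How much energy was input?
W_in = W_out/η = 229/0.33 = 693.9 J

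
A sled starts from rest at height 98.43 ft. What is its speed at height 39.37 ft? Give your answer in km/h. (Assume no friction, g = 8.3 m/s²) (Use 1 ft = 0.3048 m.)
Convert to SI: h₁−h₂ = 18.0015 m
mgh₁ = mgh₂ + ½mv² ⇒ v = √(2g(h₁−h₂)) = √(2·8.3·18.0015) = 17.2865 m/s = 62.23 km/h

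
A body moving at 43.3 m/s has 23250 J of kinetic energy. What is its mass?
m = 2·KE/v² = 2·23250/(43.3)² = 24.8 kg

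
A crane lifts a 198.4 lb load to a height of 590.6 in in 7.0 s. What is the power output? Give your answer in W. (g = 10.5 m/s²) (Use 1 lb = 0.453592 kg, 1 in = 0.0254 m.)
Convert to SI: m = 89.9927 kg, h = 15.0012 m, t = 7.0 s
P = mgh/t = (89.9927)(10.5)(15.0012)/7.0 = 2025 W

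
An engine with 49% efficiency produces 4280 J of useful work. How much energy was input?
W_in = W_out/η = 4280/0.49 = 8735 J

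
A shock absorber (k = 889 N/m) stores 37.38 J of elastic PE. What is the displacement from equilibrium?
x = √(2·PE/k) = √(2·37.38/889) = 0.29 m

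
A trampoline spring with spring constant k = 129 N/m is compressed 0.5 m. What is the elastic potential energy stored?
PE = ½kx² = ½(129)(0.5)² = 16.13 J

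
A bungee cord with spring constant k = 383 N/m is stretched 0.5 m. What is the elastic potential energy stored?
PE = ½kx² = ½(383)(0.5)² = 47.88 J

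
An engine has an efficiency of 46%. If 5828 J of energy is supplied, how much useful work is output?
W_out = η·W_in = 0.46·5828 = 2680.88 J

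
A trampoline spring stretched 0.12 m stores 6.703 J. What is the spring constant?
k = 2·PE/x² = 2·6.703/(0.12)² = 931.0 N/m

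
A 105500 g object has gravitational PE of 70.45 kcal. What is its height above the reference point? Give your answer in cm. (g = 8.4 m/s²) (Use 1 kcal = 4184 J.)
Convert to SI: m = 105.5 kg, PE = 294763 J
h = PE/(mg) = 294763/(105.5·8.4) = 332.614 m = 33260 cm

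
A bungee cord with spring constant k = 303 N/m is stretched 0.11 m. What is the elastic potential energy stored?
PE = ½kx² = ½(303)(0.11)² = 1.833 J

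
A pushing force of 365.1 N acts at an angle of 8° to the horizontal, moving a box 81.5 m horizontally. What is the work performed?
W = F·d·cosθ = (365.1)(81.5)cos(8°) = 29470 J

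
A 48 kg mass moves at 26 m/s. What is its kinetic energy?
KE = ½mv² = ½(48)(26)² = 16224.0 J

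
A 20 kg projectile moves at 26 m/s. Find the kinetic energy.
KE = ½mv² = ½(20)(26)² = 6760.0 J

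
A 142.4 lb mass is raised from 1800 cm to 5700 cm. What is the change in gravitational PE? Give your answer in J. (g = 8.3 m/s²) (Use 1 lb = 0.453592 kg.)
Convert to SI: m = 64.5915 kg, Δh = 39.0 m
ΔPE = mgΔh = (64.5915)(8.3)(39.0) = 20910 J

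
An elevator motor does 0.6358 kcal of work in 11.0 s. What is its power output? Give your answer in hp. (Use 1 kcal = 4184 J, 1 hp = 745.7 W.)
Convert to SI: W = 2660.19 J, t = 11.0 s
P = W/t = 2660.19/11.0 = 241.835 W = 0.3243 hp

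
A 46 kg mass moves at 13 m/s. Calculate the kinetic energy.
KE = ½mv² = ½(46)(13)² = 3887.0 J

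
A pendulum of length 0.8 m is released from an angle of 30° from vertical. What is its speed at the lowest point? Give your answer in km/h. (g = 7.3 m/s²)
h = L(1 − cosθ) = 0.8(1 − cos30°) = 0.10718 m
v = √(2gh) = √(2·7.3·0.10718) = 1.25093 m/s = 4.503 km/h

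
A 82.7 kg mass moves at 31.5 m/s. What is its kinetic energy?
KE = ½mv² = ½(82.7)(31.5)² = 41030 J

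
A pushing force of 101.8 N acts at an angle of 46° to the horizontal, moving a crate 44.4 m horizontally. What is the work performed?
W = F·d·cosθ = (101.8)(44.4)cos(46°) = 3140 J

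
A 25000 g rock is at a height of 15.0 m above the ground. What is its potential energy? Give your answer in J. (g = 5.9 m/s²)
Convert to SI: m = 25.0 kg, h = 15.0 m
PE = mgh = (25.0)(5.9)(15.0) = 2213 J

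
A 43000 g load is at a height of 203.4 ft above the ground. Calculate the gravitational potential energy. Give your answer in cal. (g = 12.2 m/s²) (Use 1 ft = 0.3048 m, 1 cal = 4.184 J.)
Convert to SI: m = 43.0 kg, h = 61.9963 m
PE = mgh = (43.0)(12.2)(61.9963) = 32523.3 J = 7773 cal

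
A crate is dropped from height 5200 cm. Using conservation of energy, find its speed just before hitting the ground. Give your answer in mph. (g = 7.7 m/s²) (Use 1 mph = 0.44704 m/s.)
Convert to SI: h = 52.0 m
mgh = ½mv² ⇒ v = √(2gh) = √(2·7.7·52.0) = 28.2984 m/s = 63.3 mph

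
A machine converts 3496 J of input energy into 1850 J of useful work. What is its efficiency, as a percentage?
η = W_out/W_in = 1850/3496 = 52.92%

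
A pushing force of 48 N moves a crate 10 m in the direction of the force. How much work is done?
W = F·d = (48)(10) = 480.0 J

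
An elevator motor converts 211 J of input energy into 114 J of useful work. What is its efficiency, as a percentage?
η = W_out/W_in = 114/211 = 54.03%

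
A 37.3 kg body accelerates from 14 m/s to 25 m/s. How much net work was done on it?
W = ΔKE = ½m(v₂² − v₁²) = ½(37.3)(25² − 14²) = 8000.85 J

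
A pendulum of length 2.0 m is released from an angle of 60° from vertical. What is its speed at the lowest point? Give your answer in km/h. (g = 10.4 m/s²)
h = L(1 − cosθ) = 2.0(1 − cos60°) = 1.0 m
v = √(2gh) = √(2·10.4·1.0) = 4.5607 m/s = 16.42 km/h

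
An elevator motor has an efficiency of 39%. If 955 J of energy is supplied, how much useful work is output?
W_out = η·W_in = 0.39·955 = 372.45 J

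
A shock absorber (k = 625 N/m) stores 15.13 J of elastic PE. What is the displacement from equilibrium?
x = √(2·PE/k) = √(2·15.13/625) = 0.22 m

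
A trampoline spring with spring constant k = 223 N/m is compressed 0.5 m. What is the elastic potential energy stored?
PE = ½kx² = ½(223)(0.5)² = 27.88 J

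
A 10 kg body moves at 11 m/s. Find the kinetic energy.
KE = ½mv² = ½(10)(11)² = 605.0 J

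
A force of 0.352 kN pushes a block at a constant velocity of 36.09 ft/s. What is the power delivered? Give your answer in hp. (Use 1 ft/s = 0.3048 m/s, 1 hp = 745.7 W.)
Convert to SI: F = 352.0 N, v = 11.0002 m/s
P = Fv = (352.0)(11.0002) = 3872.08 W = 5.193 hp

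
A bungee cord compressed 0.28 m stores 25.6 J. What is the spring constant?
k = 2·PE/x² = 2·25.6/(0.28)² = 653.1 N/m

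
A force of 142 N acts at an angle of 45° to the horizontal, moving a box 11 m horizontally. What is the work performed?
W = F·d·cosθ = (142)(11)cos(45°) = 1105 J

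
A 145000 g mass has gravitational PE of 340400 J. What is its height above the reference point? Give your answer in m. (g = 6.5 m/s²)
Convert to SI: m = 145.0 kg, PE = 340400 J
h = PE/(mg) = 340400/(145.0·6.5) = 361.2 m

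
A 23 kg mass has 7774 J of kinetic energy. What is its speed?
v = √(2·KE/m) = √(2·7774/23) = 26.0 m/s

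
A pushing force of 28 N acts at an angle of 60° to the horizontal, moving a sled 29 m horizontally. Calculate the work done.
W = F·d·cosθ = (28)(29)cos(60°) = 406.0 J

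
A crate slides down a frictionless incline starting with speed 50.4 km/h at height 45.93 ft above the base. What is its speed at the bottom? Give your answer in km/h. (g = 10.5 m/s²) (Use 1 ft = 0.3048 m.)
Convert to SI: v₀ = 14.0 m/s, h = 13.9995 m
½mv₀² + mgh = ½mv² ⇒ v = √(v₀² + 2gh) = √(14.0² + 2·10.5·13.9995) = 22.1357 m/s = 79.69 km/h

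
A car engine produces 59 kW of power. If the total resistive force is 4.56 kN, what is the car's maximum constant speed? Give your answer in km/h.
Convert to SI: F = 4560.0 N
P = Fv ⇒ v = P/F = 59000 W/4560.0 N = 12.9386 m/s = 46.58 km/h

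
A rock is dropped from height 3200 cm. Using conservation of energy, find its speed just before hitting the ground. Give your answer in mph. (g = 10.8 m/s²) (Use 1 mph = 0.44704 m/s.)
Convert to SI: h = 32.0 m
mgh = ½mv² ⇒ v = √(2gh) = √(2·10.8·32.0) = 26.2907 m/s = 58.81 mph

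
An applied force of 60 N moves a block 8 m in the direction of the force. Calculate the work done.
W = F·d = (60)(8) = 480.0 J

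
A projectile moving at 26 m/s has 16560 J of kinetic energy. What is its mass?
m = 2·KE/v² = 2·16560/(26)² = 48.99 kg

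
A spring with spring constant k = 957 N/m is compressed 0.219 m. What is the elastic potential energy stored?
PE = ½kx² = ½(957)(0.219)² = 22.95 J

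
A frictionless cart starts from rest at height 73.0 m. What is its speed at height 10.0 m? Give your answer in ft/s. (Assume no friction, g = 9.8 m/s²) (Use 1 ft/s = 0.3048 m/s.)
mgh₁ = mgh₂ + ½mv² ⇒ v = √(2g(h₁−h₂)) = √(2·9.8·63.0) = 35.1397 m/s = 115.3 ft/s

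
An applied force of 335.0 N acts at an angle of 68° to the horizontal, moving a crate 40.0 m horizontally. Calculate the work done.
W = F·d·cosθ = (335.0)(40.0)cos(68°) = 5020 J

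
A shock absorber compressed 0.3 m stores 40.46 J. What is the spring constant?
k = 2·PE/x² = 2·40.46/(0.3)² = 899.1 N/m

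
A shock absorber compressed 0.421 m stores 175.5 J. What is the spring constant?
k = 2·PE/x² = 2·175.5/(0.421)² = 1980 N/m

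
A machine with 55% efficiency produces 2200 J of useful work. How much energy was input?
W_in = W_out/η = 2200/0.55 = 4000 J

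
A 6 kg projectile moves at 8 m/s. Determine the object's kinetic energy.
KE = ½mv² = ½(6)(8)² = 192.0 J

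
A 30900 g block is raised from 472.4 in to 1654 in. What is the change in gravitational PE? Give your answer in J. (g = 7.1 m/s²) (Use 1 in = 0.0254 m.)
Convert to SI: m = 30.9 kg, Δh = 30.0126 m
ΔPE = mgΔh = (30.9)(7.1)(30.0126) = 6584 J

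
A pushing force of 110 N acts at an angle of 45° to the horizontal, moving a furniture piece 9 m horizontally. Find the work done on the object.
W = F·d·cosθ = (110)(9)cos(45°) = 700.0 J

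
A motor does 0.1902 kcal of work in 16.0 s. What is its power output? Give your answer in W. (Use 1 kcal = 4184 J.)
Convert to SI: W = 795.797 J, t = 16.0 s
P = W/t = 795.797/16.0 = 49.74 W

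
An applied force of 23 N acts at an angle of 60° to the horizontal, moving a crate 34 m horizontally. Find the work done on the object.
W = F·d·cosθ = (23)(34)cos(60°) = 391.0 J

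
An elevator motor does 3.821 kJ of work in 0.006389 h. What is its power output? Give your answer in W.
Convert to SI: W = 3821.0 J, t = 23.0004 s
P = W/t = 3821.0/23.0004 = 166.1 W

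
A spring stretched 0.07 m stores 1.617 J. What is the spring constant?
k = 2·PE/x² = 2·1.617/(0.07)² = 660.0 N/m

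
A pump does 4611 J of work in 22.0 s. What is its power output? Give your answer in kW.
P = W/t = 4611.0/22.0 = 209.591 W = 0.2096 kW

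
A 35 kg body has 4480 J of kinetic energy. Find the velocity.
v = √(2·KE/m) = √(2·4480/35) = 16.0 m/s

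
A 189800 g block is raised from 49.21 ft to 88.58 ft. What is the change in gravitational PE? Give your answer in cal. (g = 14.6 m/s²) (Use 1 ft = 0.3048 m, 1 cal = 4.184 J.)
Convert to SI: m = 189.8 kg, Δh = 12.0 m
ΔPE = mgΔh = (189.8)(14.6)(12.0) = 33252.9 J = 7948 cal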